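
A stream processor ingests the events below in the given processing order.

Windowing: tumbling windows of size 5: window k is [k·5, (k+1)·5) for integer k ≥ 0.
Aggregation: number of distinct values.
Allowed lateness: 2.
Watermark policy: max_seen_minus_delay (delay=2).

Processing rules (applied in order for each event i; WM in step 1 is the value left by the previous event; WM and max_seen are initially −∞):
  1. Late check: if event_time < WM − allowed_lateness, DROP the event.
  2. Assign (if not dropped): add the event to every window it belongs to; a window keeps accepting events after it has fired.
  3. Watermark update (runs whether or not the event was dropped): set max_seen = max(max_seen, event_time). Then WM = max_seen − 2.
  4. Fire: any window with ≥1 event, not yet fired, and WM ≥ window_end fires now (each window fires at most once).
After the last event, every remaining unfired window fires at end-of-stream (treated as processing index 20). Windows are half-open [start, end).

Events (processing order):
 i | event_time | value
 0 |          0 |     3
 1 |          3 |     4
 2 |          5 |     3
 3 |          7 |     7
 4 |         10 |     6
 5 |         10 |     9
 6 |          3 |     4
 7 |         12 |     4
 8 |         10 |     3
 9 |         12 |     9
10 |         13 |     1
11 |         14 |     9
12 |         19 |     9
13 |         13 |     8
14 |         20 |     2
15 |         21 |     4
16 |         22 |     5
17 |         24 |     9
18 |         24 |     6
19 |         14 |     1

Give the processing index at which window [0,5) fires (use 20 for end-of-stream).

i=0 t=0 v=3: → [0,5); WM=-2
i=1 t=3 v=4: → [0,5); WM=1
i=2 t=5 v=3: → [5,10); WM=3
i=3 t=7 v=7: → [5,10); WM=5; [0,5) fires=2
i=4 t=10 v=6: → [10,15); WM=8
i=5 t=10 v=9: → [10,15); WM=8
i=6 t=3 v=4: DROP (t<8-2); WM=8
i=7 t=12 v=4: → [10,15); WM=10; [5,10) fires=2
i=8 t=10 v=3: → [10,15); WM=10
i=9 t=12 v=9: → [10,15); WM=10
i=10 t=13 v=1: → [10,15); WM=11
i=11 t=14 v=9: → [10,15); WM=12
i=12 t=19 v=9: → [15,20); WM=17; [10,15) fires=5
i=13 t=13 v=8: DROP (t<17-2); WM=17
i=14 t=20 v=2: → [20,25); WM=18
i=15 t=21 v=4: → [20,25); WM=19
i=16 t=22 v=5: → [20,25); WM=20; [15,20) fires=1
i=17 t=24 v=9: → [20,25); WM=22
i=18 t=24 v=6: → [20,25); WM=22
i=19 t=14 v=1: DROP (t<22-2); WM=22

3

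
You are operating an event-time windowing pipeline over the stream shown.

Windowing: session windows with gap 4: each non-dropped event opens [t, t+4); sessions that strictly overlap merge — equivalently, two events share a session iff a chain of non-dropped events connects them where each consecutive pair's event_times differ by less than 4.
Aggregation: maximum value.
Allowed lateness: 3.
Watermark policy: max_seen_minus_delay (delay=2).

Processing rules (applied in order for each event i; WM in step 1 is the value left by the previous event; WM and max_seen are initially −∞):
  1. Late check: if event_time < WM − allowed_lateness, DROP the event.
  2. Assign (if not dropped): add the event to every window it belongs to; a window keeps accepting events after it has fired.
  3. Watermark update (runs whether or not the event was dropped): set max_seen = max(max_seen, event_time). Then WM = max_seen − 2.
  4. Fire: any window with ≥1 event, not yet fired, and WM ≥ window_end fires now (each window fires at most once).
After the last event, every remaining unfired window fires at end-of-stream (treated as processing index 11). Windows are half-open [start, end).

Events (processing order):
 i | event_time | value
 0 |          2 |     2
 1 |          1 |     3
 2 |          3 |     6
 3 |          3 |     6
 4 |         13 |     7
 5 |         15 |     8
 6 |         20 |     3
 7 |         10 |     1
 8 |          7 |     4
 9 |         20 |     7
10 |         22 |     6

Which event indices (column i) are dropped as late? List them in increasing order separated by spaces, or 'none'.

7 8

i=0 t=2 v=2: → [2,6); WM=0
i=1 t=1 v=3: → [1,6); WM=0
i=2 t=3 v=6: → [1,7); WM=1
i=3 t=3 v=6: → [1,7); WM=1
i=4 t=13 v=7: → [13,17); WM=11
i=5 t=15 v=8: → [13,19); WM=13
i=6 t=20 v=3: → [20,24); WM=18
i=7 t=10 v=1: DROP (t<18-3); WM=18
i=8 t=7 v=4: DROP (t<18-3); WM=18
i=9 t=20 v=7: → [20,24); WM=18
i=10 t=22 v=6: → [20,26); WM=20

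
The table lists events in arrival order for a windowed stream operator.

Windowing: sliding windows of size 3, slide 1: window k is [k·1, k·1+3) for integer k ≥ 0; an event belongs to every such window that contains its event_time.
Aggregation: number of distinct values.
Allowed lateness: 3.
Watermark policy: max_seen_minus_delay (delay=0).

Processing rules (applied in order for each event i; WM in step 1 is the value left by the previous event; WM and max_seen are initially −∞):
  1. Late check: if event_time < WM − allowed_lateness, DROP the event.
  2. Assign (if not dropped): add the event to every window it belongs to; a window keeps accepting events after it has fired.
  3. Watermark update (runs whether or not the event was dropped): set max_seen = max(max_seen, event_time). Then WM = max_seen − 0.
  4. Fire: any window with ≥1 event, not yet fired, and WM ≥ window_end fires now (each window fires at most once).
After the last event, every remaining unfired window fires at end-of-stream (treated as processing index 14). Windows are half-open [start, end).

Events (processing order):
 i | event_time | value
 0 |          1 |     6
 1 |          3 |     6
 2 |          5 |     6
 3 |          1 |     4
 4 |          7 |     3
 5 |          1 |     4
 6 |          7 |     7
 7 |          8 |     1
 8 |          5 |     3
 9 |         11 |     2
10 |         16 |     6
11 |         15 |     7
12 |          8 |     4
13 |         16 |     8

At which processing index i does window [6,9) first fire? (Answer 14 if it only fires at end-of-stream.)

9

i=0 t=1 v=6: → [1,4),[0,3); WM=1
i=1 t=3 v=6: → [3,6),[2,5),[1,4); WM=3; [0,3) fires=1
i=2 t=5 v=6: → [5,8),[4,7),[3,6); WM=5; [1,4) fires=1 [2,5) fires=1
i=3 t=1 v=4: DROP (t<5-3); WM=5
i=4 t=7 v=3: → [7,10),[6,9),[5,8); WM=7; [3,6) fires=1 [4,7) fires=1
i=5 t=1 v=4: DROP (t<7-3); WM=7
i=6 t=7 v=7: → [7,10),[6,9),[5,8); WM=7
i=7 t=8 v=1: → [8,11),[7,10),[6,9); WM=8; [5,8) fires=3
i=8 t=5 v=3: → [5,8),[4,7),[3,6); WM=8
i=9 t=11 v=2: → [11,14),[10,13),[9,12); WM=11; [6,9) fires=3 [7,10) fires=3 [8,11) fires=1
i=10 t=16 v=6: → [16,19),[15,18),[14,17); WM=16; [9,12) fires=1 [10,13) fires=1 [11,14) fires=1
i=11 t=15 v=7: → [15,18),[14,17),[13,16); WM=16; [13,16) fires=1
i=12 t=8 v=4: DROP (t<16-3); WM=16
i=13 t=16 v=8: → [16,19),[15,18),[14,17); WM=16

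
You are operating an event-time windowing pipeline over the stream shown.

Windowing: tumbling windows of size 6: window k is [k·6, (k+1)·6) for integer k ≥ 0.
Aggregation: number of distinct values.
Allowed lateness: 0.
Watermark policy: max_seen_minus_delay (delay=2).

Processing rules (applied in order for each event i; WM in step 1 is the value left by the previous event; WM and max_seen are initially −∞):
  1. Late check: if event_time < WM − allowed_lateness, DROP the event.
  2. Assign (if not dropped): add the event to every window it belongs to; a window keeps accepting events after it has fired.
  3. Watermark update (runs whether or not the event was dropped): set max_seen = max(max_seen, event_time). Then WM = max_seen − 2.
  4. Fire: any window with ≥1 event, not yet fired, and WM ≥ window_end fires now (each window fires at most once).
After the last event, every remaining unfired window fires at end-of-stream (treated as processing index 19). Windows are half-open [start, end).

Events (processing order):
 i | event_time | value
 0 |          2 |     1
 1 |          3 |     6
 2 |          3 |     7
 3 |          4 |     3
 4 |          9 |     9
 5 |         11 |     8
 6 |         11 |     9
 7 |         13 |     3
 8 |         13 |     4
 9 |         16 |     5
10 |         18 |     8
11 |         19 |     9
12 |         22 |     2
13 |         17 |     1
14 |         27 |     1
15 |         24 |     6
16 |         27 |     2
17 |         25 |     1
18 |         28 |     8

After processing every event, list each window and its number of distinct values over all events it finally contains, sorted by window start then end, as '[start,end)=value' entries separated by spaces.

[0,6)=4 [6,12)=2 [12,18)=3 [18,24)=3 [24,30)=3

i=0 t=2 v=1: → [0,6); WM=0
i=1 t=3 v=6: → [0,6); WM=1
i=2 t=3 v=7: → [0,6); WM=1
i=3 t=4 v=3: → [0,6); WM=2
i=4 t=9 v=9: → [6,12); WM=7; [0,6) fires=4
i=5 t=11 v=8: → [6,12); WM=9
i=6 t=11 v=9: → [6,12); WM=9
i=7 t=13 v=3: → [12,18); WM=11
i=8 t=13 v=4: → [12,18); WM=11
i=9 t=16 v=5: → [12,18); WM=14; [6,12) fires=2
i=10 t=18 v=8: → [18,24); WM=16
i=11 t=19 v=9: → [18,24); WM=17
i=12 t=22 v=2: → [18,24); WM=20; [12,18) fires=3
i=13 t=17 v=1: DROP (t<20-0); WM=20
i=14 t=27 v=1: → [24,30); WM=25; [18,24) fires=3
i=15 t=24 v=6: DROP (t<25-0); WM=25
i=16 t=27 v=2: → [24,30); WM=25
i=17 t=25 v=1: → [24,30); WM=25
i=18 t=28 v=8: → [24,30); WM=26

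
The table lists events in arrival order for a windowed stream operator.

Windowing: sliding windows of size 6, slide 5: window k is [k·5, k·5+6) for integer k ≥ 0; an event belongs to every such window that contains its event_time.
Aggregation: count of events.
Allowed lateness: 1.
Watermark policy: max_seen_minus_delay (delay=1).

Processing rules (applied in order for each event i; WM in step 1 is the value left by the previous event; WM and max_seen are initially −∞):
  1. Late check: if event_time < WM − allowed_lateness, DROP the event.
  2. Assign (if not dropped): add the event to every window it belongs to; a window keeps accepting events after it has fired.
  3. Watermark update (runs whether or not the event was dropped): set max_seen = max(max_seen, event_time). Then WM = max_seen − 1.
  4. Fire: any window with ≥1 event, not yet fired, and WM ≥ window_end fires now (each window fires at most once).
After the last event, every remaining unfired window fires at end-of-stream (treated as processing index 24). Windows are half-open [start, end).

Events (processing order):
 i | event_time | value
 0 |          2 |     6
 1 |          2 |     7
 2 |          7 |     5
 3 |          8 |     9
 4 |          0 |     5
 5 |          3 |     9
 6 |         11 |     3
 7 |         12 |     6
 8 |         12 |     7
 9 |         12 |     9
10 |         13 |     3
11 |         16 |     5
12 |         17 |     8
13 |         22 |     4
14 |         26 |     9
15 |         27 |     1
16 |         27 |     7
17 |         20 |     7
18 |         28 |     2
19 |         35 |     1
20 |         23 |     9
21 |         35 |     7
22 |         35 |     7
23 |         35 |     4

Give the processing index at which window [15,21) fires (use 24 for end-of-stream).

13

i=0 t=2 v=6: → [0,6); WM=1
i=1 t=2 v=7: → [0,6); WM=1
i=2 t=7 v=5: → [5,11); WM=6; [0,6) fires=2
i=3 t=8 v=9: → [5,11); WM=7
i=4 t=0 v=5: DROP (t<7-1); WM=7
i=5 t=3 v=9: DROP (t<7-1); WM=7
i=6 t=11 v=3: → [10,16); WM=10
i=7 t=12 v=6: → [10,16); WM=11; [5,11) fires=2
i=8 t=12 v=7: → [10,16); WM=11
i=9 t=12 v=9: → [10,16); WM=11
i=10 t=13 v=3: → [10,16); WM=12
i=11 t=16 v=5: → [15,21); WM=15
i=12 t=17 v=8: → [15,21); WM=16; [10,16) fires=5
i=13 t=22 v=4: → [20,26); WM=21; [15,21) fires=2
i=14 t=26 v=9: → [25,31); WM=25
i=15 t=27 v=1: → [25,31); WM=26; [20,26) fires=1
i=16 t=27 v=7: → [25,31); WM=26
i=17 t=20 v=7: DROP (t<26-1); WM=26
i=18 t=28 v=2: → [25,31); WM=27
i=19 t=35 v=1: → [35,41),[30,36); WM=34; [25,31) fires=4
i=20 t=23 v=9: DROP (t<34-1); WM=34
i=21 t=35 v=7: → [35,41),[30,36); WM=34
i=22 t=35 v=7: → [35,41),[30,36); WM=34
i=23 t=35 v=4: → [35,41),[30,36); WM=34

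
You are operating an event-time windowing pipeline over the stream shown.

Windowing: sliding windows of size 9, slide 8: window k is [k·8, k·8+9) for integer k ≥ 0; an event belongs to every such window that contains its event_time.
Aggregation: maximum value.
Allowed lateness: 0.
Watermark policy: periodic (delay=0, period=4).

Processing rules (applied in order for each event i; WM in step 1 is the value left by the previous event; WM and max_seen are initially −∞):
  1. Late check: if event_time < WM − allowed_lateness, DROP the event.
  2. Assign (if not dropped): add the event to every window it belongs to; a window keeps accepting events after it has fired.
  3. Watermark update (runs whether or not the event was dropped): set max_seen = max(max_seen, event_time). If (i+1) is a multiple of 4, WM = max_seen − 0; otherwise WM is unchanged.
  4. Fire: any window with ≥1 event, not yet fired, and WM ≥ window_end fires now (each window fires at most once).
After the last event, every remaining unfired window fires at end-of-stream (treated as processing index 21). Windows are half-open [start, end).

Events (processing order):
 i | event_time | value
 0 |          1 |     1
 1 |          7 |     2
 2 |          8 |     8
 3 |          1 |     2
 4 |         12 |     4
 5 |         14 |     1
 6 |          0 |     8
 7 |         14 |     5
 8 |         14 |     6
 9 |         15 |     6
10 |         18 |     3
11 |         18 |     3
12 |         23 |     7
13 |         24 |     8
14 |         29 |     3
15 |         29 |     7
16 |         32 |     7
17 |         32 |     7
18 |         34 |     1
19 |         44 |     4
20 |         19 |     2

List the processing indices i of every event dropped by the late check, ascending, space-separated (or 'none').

6 20

i=0 t=1 v=1: → [0,9); WM=−∞
i=1 t=7 v=2: → [0,9); WM=−∞
i=2 t=8 v=8: → [8,17),[0,9); WM=−∞
i=3 t=1 v=2: → [0,9); WM=8
i=4 t=12 v=4: → [8,17); WM=8
i=5 t=14 v=1: → [8,17); WM=8
i=6 t=0 v=8: DROP (t<8-0); WM=8
i=7 t=14 v=5: → [8,17); WM=14; [0,9) fires=8
i=8 t=14 v=6: → [8,17); WM=14
i=9 t=15 v=6: → [8,17); WM=14
i=10 t=18 v=3: → [16,25); WM=14
i=11 t=18 v=3: → [16,25); WM=18; [8,17) fires=8
i=12 t=23 v=7: → [16,25); WM=18
i=13 t=24 v=8: → [24,33),[16,25); WM=18
i=14 t=29 v=3: → [24,33); WM=18
i=15 t=29 v=7: → [24,33); WM=29; [16,25) fires=8
i=16 t=32 v=7: → [32,41),[24,33); WM=29
i=17 t=32 v=7: → [32,41),[24,33); WM=29
i=18 t=34 v=1: → [32,41); WM=29
i=19 t=44 v=4: → [40,49); WM=44; [24,33) fires=8 [32,41) fires=7
i=20 t=19 v=2: DROP (t<44-0); WM=44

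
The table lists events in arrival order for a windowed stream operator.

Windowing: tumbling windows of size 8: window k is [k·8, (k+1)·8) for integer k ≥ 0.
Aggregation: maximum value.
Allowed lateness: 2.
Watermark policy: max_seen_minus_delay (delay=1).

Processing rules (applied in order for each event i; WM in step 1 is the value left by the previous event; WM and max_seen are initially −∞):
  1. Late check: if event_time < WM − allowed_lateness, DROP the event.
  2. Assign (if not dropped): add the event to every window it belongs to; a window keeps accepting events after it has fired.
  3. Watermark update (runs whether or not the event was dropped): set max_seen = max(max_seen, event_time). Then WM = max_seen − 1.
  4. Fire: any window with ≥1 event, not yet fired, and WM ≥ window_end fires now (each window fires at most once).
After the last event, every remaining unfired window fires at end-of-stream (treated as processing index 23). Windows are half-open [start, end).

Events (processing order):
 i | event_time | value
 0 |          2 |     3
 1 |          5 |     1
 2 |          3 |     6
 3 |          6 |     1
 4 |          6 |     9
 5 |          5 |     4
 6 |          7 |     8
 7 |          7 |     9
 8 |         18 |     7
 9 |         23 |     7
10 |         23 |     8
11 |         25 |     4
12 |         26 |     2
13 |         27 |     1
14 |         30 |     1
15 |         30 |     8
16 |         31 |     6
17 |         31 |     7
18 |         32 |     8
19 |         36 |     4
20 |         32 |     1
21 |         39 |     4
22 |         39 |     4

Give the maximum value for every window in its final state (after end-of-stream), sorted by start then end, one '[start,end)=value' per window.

i=0 t=2 v=3: → [0,8); WM=1
i=1 t=5 v=1: → [0,8); WM=4
i=2 t=3 v=6: → [0,8); WM=4
i=3 t=6 v=1: → [0,8); WM=5
i=4 t=6 v=9: → [0,8); WM=5
i=5 t=5 v=4: → [0,8); WM=5
i=6 t=7 v=8: → [0,8); WM=6
i=7 t=7 v=9: → [0,8); WM=6
i=8 t=18 v=7: → [16,24); WM=17; [0,8) fires=9
i=9 t=23 v=7: → [16,24); WM=22
i=10 t=23 v=8: → [16,24); WM=22
i=11 t=25 v=4: → [24,32); WM=24; [16,24) fires=8
i=12 t=26 v=2: → [24,32); WM=25
i=13 t=27 v=1: → [24,32); WM=26
i=14 t=30 v=1: → [24,32); WM=29
i=15 t=30 v=8: → [24,32); WM=29
i=16 t=31 v=6: → [24,32); WM=30
i=17 t=31 v=7: → [24,32); WM=30
i=18 t=32 v=8: → [32,40); WM=31
i=19 t=36 v=4: → [32,40); WM=35; [24,32) fires=8
i=20 t=32 v=1: DROP (t<35-2); WM=35
i=21 t=39 v=4: → [32,40); WM=38
i=22 t=39 v=4: → [32,40); WM=38

[0,8)=9 [16,24)=8 [24,32)=8 [32,40)=8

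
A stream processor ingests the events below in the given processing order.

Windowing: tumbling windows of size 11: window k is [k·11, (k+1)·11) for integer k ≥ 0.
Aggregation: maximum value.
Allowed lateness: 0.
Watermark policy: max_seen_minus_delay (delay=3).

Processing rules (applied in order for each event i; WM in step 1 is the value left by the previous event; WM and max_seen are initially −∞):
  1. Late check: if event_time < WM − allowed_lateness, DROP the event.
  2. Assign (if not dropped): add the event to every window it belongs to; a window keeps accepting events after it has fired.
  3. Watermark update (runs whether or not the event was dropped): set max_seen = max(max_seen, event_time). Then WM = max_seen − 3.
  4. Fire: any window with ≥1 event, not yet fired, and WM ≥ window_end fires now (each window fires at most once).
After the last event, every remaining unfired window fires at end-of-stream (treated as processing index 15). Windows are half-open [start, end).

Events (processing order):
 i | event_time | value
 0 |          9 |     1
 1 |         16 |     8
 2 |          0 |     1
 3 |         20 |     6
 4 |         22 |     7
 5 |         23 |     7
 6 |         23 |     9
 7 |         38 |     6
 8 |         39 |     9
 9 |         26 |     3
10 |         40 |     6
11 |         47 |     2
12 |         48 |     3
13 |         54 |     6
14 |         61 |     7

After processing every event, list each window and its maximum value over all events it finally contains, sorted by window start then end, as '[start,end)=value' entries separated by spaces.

[0,11)=1 [11,22)=8 [22,33)=9 [33,44)=9 [44,55)=6 [55,66)=7

i=0 t=9 v=1: → [0,11); WM=6
i=1 t=16 v=8: → [11,22); WM=13; [0,11) fires=1
i=2 t=0 v=1: DROP (t<13-0); WM=13
i=3 t=20 v=6: → [11,22); WM=17
i=4 t=22 v=7: → [22,33); WM=19
i=5 t=23 v=7: → [22,33); WM=20
i=6 t=23 v=9: → [22,33); WM=20
i=7 t=38 v=6: → [33,44); WM=35; [11,22) fires=8 [22,33) fires=9
i=8 t=39 v=9: → [33,44); WM=36
i=9 t=26 v=3: DROP (t<36-0); WM=36
i=10 t=40 v=6: → [33,44); WM=37
i=11 t=47 v=2: → [44,55); WM=44; [33,44) fires=9
i=12 t=48 v=3: → [44,55); WM=45
i=13 t=54 v=6: → [44,55); WM=51
i=14 t=61 v=7: → [55,66); WM=58; [44,55) fires=6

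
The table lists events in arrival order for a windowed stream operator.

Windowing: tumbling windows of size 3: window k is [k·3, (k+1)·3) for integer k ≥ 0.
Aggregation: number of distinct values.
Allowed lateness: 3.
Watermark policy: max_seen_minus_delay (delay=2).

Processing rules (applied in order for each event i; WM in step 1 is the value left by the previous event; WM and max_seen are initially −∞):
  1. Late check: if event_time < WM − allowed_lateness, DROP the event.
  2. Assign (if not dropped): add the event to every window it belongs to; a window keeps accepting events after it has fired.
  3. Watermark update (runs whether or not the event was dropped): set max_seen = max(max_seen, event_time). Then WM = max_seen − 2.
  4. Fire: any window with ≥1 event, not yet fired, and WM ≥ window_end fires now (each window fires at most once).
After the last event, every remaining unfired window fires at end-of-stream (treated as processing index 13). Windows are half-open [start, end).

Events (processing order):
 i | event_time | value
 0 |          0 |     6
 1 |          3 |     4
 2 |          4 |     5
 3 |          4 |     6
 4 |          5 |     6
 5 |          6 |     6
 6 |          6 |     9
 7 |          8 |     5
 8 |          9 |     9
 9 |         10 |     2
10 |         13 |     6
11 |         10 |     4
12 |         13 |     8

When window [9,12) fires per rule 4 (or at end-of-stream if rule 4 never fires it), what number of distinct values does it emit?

i=0 t=0 v=6: → [0,3); WM=-2
i=1 t=3 v=4: → [3,6); WM=1
i=2 t=4 v=5: → [3,6); WM=2
i=3 t=4 v=6: → [3,6); WM=2
i=4 t=5 v=6: → [3,6); WM=3; [0,3) fires=1
i=5 t=6 v=6: → [6,9); WM=4
i=6 t=6 v=9: → [6,9); WM=4
i=7 t=8 v=5: → [6,9); WM=6; [3,6) fires=3
i=8 t=9 v=9: → [9,12); WM=7
i=9 t=10 v=2: → [9,12); WM=8
i=10 t=13 v=6: → [12,15); WM=11; [6,9) fires=3
i=11 t=10 v=4: → [9,12); WM=11
i=12 t=13 v=8: → [12,15); WM=11

3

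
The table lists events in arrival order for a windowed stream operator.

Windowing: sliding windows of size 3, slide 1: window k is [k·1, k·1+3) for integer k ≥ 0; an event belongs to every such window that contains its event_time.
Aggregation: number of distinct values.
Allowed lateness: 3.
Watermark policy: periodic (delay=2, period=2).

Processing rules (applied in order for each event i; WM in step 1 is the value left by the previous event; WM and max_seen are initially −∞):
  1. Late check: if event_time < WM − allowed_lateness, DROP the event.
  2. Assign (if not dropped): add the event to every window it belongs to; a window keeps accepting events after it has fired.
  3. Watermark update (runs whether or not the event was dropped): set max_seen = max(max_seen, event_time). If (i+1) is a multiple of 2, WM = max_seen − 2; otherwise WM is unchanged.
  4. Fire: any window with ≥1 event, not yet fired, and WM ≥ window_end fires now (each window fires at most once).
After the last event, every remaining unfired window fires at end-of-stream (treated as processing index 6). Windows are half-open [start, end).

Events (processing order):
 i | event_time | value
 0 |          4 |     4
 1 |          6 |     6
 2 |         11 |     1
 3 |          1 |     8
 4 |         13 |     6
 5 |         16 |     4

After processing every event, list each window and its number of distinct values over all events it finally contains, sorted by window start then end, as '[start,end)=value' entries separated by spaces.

[0,3)=1 [1,4)=1 [2,5)=1 [3,6)=1 [4,7)=2 [5,8)=1 [6,9)=1 [9,12)=1 [10,13)=1 [11,14)=2 [12,15)=1 [13,16)=1 [14,17)=1 [15,18)=1 [16,19)=1

i=0 t=4 v=4: → [4,7),[3,6),[2,5); WM=−∞
i=1 t=6 v=6: → [6,9),[5,8),[4,7); WM=4
i=2 t=11 v=1: → [11,14),[10,13),[9,12); WM=4
i=3 t=1 v=8: → [1,4),[0,3); WM=9; [0,3) fires=1 [1,4) fires=1 [2,5) fires=1 [3,6) fires=1 [4,7) fires=2 [5,8) fires=1 [6,9) fires=1
i=4 t=13 v=6: → [13,16),[12,15),[11,14); WM=9
i=5 t=16 v=4: → [16,19),[15,18),[14,17); WM=14; [9,12) fires=1 [10,13) fires=1 [11,14) fires=2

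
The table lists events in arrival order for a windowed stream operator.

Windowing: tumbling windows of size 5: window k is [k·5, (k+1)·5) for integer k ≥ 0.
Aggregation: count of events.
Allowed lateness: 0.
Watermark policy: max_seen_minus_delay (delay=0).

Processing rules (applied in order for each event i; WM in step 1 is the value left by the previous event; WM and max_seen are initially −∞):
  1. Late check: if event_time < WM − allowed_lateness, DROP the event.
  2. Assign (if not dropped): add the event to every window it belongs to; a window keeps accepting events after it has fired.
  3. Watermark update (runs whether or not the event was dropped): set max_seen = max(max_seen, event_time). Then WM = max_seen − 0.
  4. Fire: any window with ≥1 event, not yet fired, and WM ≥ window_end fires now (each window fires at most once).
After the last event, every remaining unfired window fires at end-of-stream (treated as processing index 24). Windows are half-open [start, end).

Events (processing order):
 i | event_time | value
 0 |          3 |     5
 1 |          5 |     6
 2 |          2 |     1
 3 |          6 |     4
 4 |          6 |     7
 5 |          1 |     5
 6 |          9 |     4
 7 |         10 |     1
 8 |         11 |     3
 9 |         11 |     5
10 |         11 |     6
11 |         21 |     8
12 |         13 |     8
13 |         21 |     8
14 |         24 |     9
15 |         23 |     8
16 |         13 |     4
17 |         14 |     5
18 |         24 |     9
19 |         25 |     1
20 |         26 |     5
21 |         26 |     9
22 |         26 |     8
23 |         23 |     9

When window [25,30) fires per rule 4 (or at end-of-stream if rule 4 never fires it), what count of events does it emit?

4

i=0 t=3 v=5: → [0,5); WM=3
i=1 t=5 v=6: → [5,10); WM=5; [0,5) fires=1
i=2 t=2 v=1: DROP (t<5-0); WM=5
i=3 t=6 v=4: → [5,10); WM=6
i=4 t=6 v=7: → [5,10); WM=6
i=5 t=1 v=5: DROP (t<6-0); WM=6
i=6 t=9 v=4: → [5,10); WM=9
i=7 t=10 v=1: → [10,15); WM=10; [5,10) fires=4
i=8 t=11 v=3: → [10,15); WM=11
i=9 t=11 v=5: → [10,15); WM=11
i=10 t=11 v=6: → [10,15); WM=11
i=11 t=21 v=8: → [20,25); WM=21; [10,15) fires=4
i=12 t=13 v=8: DROP (t<21-0); WM=21
i=13 t=21 v=8: → [20,25); WM=21
i=14 t=24 v=9: → [20,25); WM=24
i=15 t=23 v=8: DROP (t<24-0); WM=24
i=16 t=13 v=4: DROP (t<24-0); WM=24
i=17 t=14 v=5: DROP (t<24-0); WM=24
i=18 t=24 v=9: → [20,25); WM=24
i=19 t=25 v=1: → [25,30); WM=25; [20,25) fires=4
i=20 t=26 v=5: → [25,30); WM=26
i=21 t=26 v=9: → [25,30); WM=26
i=22 t=26 v=8: → [25,30); WM=26
i=23 t=23 v=9: DROP (t<26-0); WM=26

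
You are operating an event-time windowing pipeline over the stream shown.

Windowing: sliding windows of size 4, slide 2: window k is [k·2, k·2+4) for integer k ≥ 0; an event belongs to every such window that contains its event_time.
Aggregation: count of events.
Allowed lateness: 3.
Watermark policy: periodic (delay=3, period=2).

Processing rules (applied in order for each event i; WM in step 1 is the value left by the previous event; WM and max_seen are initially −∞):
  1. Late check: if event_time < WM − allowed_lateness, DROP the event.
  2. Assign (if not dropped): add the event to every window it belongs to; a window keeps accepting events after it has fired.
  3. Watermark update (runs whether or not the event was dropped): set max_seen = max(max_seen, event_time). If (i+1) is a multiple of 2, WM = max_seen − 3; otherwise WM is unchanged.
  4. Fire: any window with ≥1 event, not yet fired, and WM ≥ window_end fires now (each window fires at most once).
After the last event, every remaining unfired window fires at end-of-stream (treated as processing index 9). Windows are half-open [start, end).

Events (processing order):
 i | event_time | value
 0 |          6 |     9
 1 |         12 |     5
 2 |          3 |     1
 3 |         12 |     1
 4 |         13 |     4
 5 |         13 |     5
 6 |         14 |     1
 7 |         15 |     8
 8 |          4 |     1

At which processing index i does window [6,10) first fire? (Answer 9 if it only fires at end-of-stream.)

i=0 t=6 v=9: → [6,10),[4,8); WM=−∞
i=1 t=12 v=5: → [12,16),[10,14); WM=9; [4,8) fires=1
i=2 t=3 v=1: DROP (t<9-3); WM=9
i=3 t=12 v=1: → [12,16),[10,14); WM=9
i=4 t=13 v=4: → [12,16),[10,14); WM=9
i=5 t=13 v=5: → [12,16),[10,14); WM=10; [6,10) fires=1
i=6 t=14 v=1: → [14,18),[12,16); WM=10
i=7 t=15 v=8: → [14,18),[12,16); WM=12
i=8 t=4 v=1: DROP (t<12-3); WM=12

5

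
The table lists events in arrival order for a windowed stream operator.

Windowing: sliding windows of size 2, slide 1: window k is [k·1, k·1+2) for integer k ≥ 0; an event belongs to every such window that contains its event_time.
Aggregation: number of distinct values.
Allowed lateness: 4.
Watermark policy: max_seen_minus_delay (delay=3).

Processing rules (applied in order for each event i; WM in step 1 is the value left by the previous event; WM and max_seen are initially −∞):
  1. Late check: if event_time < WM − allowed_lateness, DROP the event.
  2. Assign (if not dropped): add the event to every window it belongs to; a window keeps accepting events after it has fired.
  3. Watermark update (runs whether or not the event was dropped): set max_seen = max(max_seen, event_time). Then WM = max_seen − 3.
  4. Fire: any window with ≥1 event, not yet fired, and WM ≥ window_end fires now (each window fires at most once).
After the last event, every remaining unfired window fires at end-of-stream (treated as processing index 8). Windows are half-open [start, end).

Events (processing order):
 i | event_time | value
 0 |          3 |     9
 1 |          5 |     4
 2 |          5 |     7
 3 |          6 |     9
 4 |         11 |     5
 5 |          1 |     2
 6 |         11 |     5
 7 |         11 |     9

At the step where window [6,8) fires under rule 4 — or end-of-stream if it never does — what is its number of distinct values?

1

i=0 t=3 v=9: → [3,5),[2,4); WM=0
i=1 t=5 v=4: → [5,7),[4,6); WM=2
i=2 t=5 v=7: → [5,7),[4,6); WM=2
i=3 t=6 v=9: → [6,8),[5,7); WM=3
i=4 t=11 v=5: → [11,13),[10,12); WM=8; [2,4) fires=1 [3,5) fires=1 [4,6) fires=2 [5,7) fires=3 [6,8) fires=1
i=5 t=1 v=2: DROP (t<8-4); WM=8
i=6 t=11 v=5: → [11,13),[10,12); WM=8
i=7 t=11 v=9: → [11,13),[10,12); WM=8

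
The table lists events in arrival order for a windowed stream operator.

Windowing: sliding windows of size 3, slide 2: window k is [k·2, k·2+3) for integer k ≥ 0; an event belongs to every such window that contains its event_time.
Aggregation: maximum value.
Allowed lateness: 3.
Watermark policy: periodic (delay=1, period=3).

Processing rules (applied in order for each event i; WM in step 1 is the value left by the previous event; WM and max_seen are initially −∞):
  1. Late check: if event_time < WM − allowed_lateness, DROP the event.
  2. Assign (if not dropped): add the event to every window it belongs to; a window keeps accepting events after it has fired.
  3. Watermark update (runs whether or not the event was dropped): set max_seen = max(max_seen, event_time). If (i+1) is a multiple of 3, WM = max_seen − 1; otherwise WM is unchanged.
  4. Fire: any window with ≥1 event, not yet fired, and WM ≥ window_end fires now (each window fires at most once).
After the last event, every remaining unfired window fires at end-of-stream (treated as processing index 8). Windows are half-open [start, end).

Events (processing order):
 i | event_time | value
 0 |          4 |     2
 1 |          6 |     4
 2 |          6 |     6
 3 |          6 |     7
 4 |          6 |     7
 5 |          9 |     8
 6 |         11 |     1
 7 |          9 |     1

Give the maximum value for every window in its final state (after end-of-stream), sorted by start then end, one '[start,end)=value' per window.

i=0 t=4 v=2: → [4,7),[2,5); WM=−∞
i=1 t=6 v=4: → [6,9),[4,7); WM=−∞
i=2 t=6 v=6: → [6,9),[4,7); WM=5; [2,5) fires=2
i=3 t=6 v=7: → [6,9),[4,7); WM=5
i=4 t=6 v=7: → [6,9),[4,7); WM=5
i=5 t=9 v=8: → [8,11); WM=8; [4,7) fires=7
i=6 t=11 v=1: → [10,13); WM=8
i=7 t=9 v=1: → [8,11); WM=8

[2,5)=2 [4,7)=7 [6,9)=7 [8,11)=8 [10,13)=1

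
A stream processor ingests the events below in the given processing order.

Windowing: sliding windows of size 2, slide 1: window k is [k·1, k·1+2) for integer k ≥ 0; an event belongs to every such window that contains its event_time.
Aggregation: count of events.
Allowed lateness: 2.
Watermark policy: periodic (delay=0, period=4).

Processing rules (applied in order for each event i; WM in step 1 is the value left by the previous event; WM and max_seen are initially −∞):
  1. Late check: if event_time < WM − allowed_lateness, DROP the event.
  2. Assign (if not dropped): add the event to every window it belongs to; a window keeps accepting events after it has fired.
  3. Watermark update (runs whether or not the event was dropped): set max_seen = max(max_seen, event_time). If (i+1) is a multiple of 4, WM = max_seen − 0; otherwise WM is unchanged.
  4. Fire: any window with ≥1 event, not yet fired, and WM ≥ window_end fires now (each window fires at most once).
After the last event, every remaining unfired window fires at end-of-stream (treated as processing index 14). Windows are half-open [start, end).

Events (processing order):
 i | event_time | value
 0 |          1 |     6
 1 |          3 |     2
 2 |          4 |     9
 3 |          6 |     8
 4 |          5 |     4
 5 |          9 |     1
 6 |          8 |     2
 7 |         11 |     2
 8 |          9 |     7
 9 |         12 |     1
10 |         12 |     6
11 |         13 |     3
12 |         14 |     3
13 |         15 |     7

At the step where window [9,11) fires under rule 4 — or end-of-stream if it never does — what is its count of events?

i=0 t=1 v=6: → [1,3),[0,2); WM=−∞
i=1 t=3 v=2: → [3,5),[2,4); WM=−∞
i=2 t=4 v=9: → [4,6),[3,5); WM=−∞
i=3 t=6 v=8: → [6,8),[5,7); WM=6; [0,2) fires=1 [1,3) fires=1 [2,4) fires=1 [3,5) fires=2 [4,6) fires=1
i=4 t=5 v=4: → [5,7),[4,6); WM=6
i=5 t=9 v=1: → [9,11),[8,10); WM=6
i=6 t=8 v=2: → [8,10),[7,9); WM=6
i=7 t=11 v=2: → [11,13),[10,12); WM=11; [5,7) fires=2 [6,8) fires=1 [7,9) fires=1 [8,10) fires=2 [9,11) fires=1
i=8 t=9 v=7: → [9,11),[8,10); WM=11
i=9 t=12 v=1: → [12,14),[11,13); WM=11
i=10 t=12 v=6: → [12,14),[11,13); WM=11
i=11 t=13 v=3: → [13,15),[12,14); WM=13; [10,12) fires=1 [11,13) fires=3
i=12 t=14 v=3: → [14,16),[13,15); WM=13
i=13 t=15 v=7: → [15,17),[14,16); WM=13

1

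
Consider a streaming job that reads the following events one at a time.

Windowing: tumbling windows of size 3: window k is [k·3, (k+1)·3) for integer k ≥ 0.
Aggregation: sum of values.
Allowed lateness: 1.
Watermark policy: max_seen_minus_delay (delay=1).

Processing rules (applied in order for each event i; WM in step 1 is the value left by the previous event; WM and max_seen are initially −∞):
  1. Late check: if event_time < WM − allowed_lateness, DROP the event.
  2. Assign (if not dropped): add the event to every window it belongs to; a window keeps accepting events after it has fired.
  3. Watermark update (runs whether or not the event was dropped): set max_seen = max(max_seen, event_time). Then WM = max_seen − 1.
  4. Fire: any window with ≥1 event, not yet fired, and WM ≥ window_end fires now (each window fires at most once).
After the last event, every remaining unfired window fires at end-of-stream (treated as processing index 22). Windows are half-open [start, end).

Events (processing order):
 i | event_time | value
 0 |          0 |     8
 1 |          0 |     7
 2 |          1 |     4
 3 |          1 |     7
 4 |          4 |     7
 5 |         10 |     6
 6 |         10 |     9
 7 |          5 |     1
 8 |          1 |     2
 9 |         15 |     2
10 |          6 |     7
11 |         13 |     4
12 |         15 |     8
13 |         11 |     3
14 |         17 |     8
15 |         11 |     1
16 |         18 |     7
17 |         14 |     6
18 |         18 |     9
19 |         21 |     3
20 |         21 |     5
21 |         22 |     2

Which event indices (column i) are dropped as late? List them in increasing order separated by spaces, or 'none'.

i=0 t=0 v=8: → [0,3); WM=-1
i=1 t=0 v=7: → [0,3); WM=-1
i=2 t=1 v=4: → [0,3); WM=0
i=3 t=1 v=7: → [0,3); WM=0
i=4 t=4 v=7: → [3,6); WM=3; [0,3) fires=26
i=5 t=10 v=6: → [9,12); WM=9; [3,6) fires=7
i=6 t=10 v=9: → [9,12); WM=9
i=7 t=5 v=1: DROP (t<9-1); WM=9
i=8 t=1 v=2: DROP (t<9-1); WM=9
i=9 t=15 v=2: → [15,18); WM=14; [9,12) fires=15
i=10 t=6 v=7: DROP (t<14-1); WM=14
i=11 t=13 v=4: → [12,15); WM=14
i=12 t=15 v=8: → [15,18); WM=14
i=13 t=11 v=3: DROP (t<14-1); WM=14
i=14 t=17 v=8: → [15,18); WM=16; [12,15) fires=4
i=15 t=11 v=1: DROP (t<16-1); WM=16
i=16 t=18 v=7: → [18,21); WM=17
i=17 t=14 v=6: DROP (t<17-1); WM=17
i=18 t=18 v=9: → [18,21); WM=17
i=19 t=21 v=3: → [21,24); WM=20; [15,18) fires=18
i=20 t=21 v=5: → [21,24); WM=20
i=21 t=22 v=2: → [21,24); WM=21; [18,21) fires=16

7 8 10 13 15 17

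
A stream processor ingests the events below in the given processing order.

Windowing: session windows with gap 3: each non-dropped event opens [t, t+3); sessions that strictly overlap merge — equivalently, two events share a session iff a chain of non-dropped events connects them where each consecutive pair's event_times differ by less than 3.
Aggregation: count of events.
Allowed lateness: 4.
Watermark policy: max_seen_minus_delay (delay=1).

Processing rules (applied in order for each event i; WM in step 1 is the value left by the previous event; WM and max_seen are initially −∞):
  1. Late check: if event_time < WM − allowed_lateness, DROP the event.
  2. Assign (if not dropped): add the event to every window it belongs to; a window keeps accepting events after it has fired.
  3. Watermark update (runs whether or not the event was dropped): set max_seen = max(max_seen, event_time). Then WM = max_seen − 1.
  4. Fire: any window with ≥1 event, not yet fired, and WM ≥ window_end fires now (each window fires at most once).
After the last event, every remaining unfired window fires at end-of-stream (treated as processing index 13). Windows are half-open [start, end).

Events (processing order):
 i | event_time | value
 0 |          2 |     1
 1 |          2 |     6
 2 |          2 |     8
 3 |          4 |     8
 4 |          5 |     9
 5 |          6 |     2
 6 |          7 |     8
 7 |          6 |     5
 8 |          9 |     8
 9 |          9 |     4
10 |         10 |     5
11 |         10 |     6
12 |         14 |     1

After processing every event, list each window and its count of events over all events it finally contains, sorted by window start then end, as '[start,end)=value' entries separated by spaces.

[2,13)=12 [14,17)=1

i=0 t=2 v=1: → [2,5); WM=1
i=1 t=2 v=6: → [2,5); WM=1
i=2 t=2 v=8: → [2,5); WM=1
i=3 t=4 v=8: → [2,7); WM=3
i=4 t=5 v=9: → [2,8); WM=4
i=5 t=6 v=2: → [2,9); WM=5
i=6 t=7 v=8: → [2,10); WM=6
i=7 t=6 v=5: → [2,10); WM=6
i=8 t=9 v=8: → [2,12); WM=8
i=9 t=9 v=4: → [2,12); WM=8
i=10 t=10 v=5: → [2,13); WM=9
i=11 t=10 v=6: → [2,13); WM=9
i=12 t=14 v=1: → [14,17); WM=13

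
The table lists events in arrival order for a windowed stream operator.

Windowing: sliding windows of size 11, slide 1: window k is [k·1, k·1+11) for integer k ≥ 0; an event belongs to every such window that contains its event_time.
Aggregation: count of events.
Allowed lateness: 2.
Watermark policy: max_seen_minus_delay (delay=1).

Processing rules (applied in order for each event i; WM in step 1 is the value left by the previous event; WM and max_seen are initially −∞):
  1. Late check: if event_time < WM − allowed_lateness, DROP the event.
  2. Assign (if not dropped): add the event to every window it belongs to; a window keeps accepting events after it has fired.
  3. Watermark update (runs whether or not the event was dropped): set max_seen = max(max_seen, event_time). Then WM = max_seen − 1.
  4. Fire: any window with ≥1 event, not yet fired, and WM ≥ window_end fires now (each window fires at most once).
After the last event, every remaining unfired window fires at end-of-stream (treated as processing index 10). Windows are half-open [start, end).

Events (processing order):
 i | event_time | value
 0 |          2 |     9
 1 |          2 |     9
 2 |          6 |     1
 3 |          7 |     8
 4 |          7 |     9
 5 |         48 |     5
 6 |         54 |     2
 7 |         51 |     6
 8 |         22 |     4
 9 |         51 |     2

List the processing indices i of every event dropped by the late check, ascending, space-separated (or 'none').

i=0 t=2 v=9: → [2,13),[1,12),[0,11); WM=1
i=1 t=2 v=9: → [2,13),[1,12),[0,11); WM=1
i=2 t=6 v=1: → [6,17),[5,16),[4,15),[3,14),[2,13),[1,12),[0,11); WM=5
i=3 t=7 v=8: → [7,18),[6,17),[5,16),[4,15),[3,14),[2,13),[1,12),[0,11); WM=6
i=4 t=7 v=9: → [7,18),[6,17),[5,16),[4,15),[3,14),[2,13),[1,12),[0,11); WM=6
i=5 t=48 v=5: → [48,59),[47,58),[46,57),[45,56),[44,55),[43,54),[42,53),[41,52),[40,51),[39,50),[38,49); WM=47; [0,11) fires=5 [1,12) fires=5 [2,13) fires=5 [3,14) fires=3 [4,15) fires=3 [5,16) fires=3 [6,17) fires=3 [7,18) fires=2
i=6 t=54 v=2: → [54,65),[53,64),[52,63),[51,62),[50,61),[49,60),[48,59),[47,58),[46,57),[45,56),[44,55); WM=53; [38,49) fires=1 [39,50) fires=1 [40,51) fires=1 [41,52) fires=1 [42,53) fires=1
i=7 t=51 v=6: → [51,62),[50,61),[49,60),[48,59),[47,58),[46,57),[45,56),[44,55),[43,54),[42,53),[41,52); WM=53
i=8 t=22 v=4: DROP (t<53-2); WM=53
i=9 t=51 v=2: → [51,62),[50,61),[49,60),[48,59),[47,58),[46,57),[45,56),[44,55),[43,54),[42,53),[41,52); WM=53

8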